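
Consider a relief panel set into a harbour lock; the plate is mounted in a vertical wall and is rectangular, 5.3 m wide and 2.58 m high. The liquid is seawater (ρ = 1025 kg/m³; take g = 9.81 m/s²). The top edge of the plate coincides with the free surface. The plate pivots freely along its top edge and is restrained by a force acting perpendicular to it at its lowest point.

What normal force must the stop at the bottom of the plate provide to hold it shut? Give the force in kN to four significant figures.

P ≈ 118.2 kN

γ = ρg = 1025 × 9.81 / 1000 = 10.05525 kN/m³.
The centroid lies 2.58/2 = 1.29 m below the top edge, so the centroid depth is h_c = 1.29 m.
A = 5.3 × 2.58 = 13.674 m².
Resultant F = γ·h_c·A = 10.05525 × 1.29 × 13.674 = 177.369 kN.
I_c = b·h³/12 = 5.3 × 2.58³/12 = 7.58497 m⁴.
Centre of pressure: y_p = y_c + I_c/(y_c·A) = 1.29 + 7.58497/(1.29 × 13.674) = 1.29 + 0.43 = 1.72 m along the plane.
The resultant acts 1.29 + 0.43 = 1.72 m (along the plate) below the hinge at the top edge, so the moment about the hinge is M = F × 1.72 = 177.369 × 1.72 = 305.075 kN·m.
A normal force at the bottom, 2.58 m from the hinge, must supply this moment: P = 305.075/2.58 = 118.246 kN.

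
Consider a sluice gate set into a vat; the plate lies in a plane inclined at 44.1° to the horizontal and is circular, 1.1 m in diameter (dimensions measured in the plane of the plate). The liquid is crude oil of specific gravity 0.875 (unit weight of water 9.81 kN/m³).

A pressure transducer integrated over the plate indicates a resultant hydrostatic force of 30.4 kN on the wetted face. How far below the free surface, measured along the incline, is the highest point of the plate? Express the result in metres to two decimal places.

γ = 0.875 × 9.81 = 8.58375 kN/m³.
A = π(0.55)² = 0.950332 m².
From F = γ·h_c·A, the centroid depth is h_c = 30.4/(8.58375 × 0.950332) = 3.72667 m.
Let θ = 44.1° be the plate's angle to the horizontal; measure y along the incline from where the plane meets the free surface. Vertical depth h = y·sinθ with sinθ = 0.695913.
Along the incline, y_c = h_c/sinθ = 3.72667/0.695913 = 5.35508 m.
The centroid is at the centre, 0.55 m below the top of the plate, so the highest point sits at y_top = 5.35508 − 0.55 = 4.80508 m along the incline.

y_top ≈ 4.81 m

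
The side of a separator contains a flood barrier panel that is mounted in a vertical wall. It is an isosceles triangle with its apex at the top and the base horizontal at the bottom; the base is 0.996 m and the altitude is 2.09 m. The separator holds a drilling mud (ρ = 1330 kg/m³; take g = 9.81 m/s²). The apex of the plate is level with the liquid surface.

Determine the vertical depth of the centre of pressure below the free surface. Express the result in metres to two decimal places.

h_p = 1.57 m

γ = ρg = 1330 × 9.81 / 1000 = 13.0473 kN/m³.
With the apex up, the centroid sits 2h/3 = 2 × 2.09/3 = 1.39333 m below the apex, so the centroid depth is h_c = 1.39333 m.
A = ½ × 0.996 × 2.09 = 1.04082 m².
Resultant F = γ·h_c·A = 13.0473 × 1.39333 × 1.04082 = 18.9213 kN.
I_c = b·h³/36 = 0.996 × 2.09³/36 = 0.252578 m⁴.
Centre of pressure: y_p = y_c + I_c/(y_c·A) = 1.39333 + 0.252578/(1.39333 × 1.04082) = 1.39333 + 0.174167 = 1.5675 m along the plane.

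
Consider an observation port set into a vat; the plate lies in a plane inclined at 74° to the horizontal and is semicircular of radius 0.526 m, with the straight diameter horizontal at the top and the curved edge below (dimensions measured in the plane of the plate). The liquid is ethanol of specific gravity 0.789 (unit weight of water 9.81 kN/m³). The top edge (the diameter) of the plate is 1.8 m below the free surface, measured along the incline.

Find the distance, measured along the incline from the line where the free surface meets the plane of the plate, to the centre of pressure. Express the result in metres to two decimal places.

γ = 0.789 × 9.81 = 7.74009 kN/m³.
Let θ = 74° be the plate's angle to the horizontal; measure y along the incline from where the plane meets the free surface. Vertical depth h = y·sinθ with sinθ = 0.961262.
The centroid of a semicircle lies 4r/(3π) = 0.223241 m from the diameter, here below the top edge, so y_c = 1.8 + 0.223241 = 2.02324 m and h_c = 2.02324 × 0.961262 = 1.94486 m.
A = πr²/2 = π × 0.526²/2 = 0.434602 m².
Resultant F = γ·h_c·A = 7.74009 × 1.94486 × 0.434602 = 6.54223 kN.
I_c = (π/8 − 8/(9π))·r⁴ = 0.109757 × 0.526⁴ = 0.00840186 m⁴.
Centre of pressure: y_p = y_c + I_c/(y_c·A) = 2.02324 + 0.00840186/(2.02324 × 0.434602) = 2.02324 + 0.00955512 = 2.0328 m along the plane.

y_p = 2.03 m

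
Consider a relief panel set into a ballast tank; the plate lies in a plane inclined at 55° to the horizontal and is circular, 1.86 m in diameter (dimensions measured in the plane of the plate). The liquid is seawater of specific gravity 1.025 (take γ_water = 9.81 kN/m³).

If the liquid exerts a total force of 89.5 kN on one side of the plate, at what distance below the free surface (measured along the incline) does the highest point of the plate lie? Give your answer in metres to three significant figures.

y_top ≈ 3.07 m

γ = 1.025 × 9.81 = 10.05525 kN/m³.
A = π(0.93)² = 2.71716 m².
From F = γ·h_c·A, the centroid depth is h_c = 89.5/(10.05525 × 2.71716) = 3.27578 m.
Let θ = 55° be the plate's angle to the horizontal; measure y along the incline from where the plane meets the free surface. Vertical depth h = y·sinθ with sinθ = 0.819152.
Along the incline, y_c = h_c/sinθ = 3.27578/0.819152 = 3.99899 m.
The centroid is at the centre, 0.93 m below the top of the plate, so the highest point sits at y_top = 3.99899 − 0.93 = 3.06899 m along the incline.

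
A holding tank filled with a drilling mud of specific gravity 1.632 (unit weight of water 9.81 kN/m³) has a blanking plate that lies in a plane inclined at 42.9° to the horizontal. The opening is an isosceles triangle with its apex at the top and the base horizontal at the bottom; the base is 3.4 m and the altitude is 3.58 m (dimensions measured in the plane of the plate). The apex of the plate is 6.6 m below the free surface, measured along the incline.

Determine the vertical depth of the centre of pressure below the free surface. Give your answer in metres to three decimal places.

γ = 1.632 × 9.81 = 16.00992 kN/m³.
Let θ = 42.9° be the plate's angle to the horizontal; measure y along the incline from where the plane meets the free surface. Vertical depth h = y·sinθ with sinθ = 0.680721.
With the apex up, the centroid sits 2h/3 = 2 × 3.58/3 = 2.38667 m below the apex, so y_c = 6.6 + 2.38667 = 8.98667 m and h_c = 8.98667 × 0.680721 = 6.11741 m.
A = ½ × 3.4 × 3.58 = 6.086 m².
Resultant F = γ·h_c·A = 16.00992 × 6.11741 × 6.086 = 596.058 kN.
I_c = b·h³/36 = 3.4 × 3.58³/36 = 4.33337 m⁴.
Centre of pressure: y_p = y_c + I_c/(y_c·A) = 8.98667 + 4.33337/(8.98667 × 6.086) = 8.98667 + 0.079231 = 9.0659 m along the plane.
Vertically, h_p = y_p·sinθ = 9.0659 × 0.680721 = 6.17135 m.

h_p = 6.171 m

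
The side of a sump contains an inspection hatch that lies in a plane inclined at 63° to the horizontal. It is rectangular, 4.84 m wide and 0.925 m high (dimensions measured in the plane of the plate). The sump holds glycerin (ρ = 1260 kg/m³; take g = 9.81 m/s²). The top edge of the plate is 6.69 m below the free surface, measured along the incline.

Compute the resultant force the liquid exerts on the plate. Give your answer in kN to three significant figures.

γ = ρg = 1260 × 9.81 / 1000 = 12.3606 kN/m³.
Let θ = 63° be the plate's angle to the horizontal; measure y along the incline from where the plane meets the free surface. Vertical depth h = y·sinθ with sinθ = 0.891007.
The centroid lies 0.925/2 = 0.4625 m below the top edge, so y_c = 6.69 + 0.4625 = 7.1525 m and h_c = 7.1525 × 0.891007 = 6.37293 m.
A = 4.84 × 0.925 = 4.477 m².
Resultant F = γ·h_c·A = 12.3606 × 6.37293 × 4.477 = 352.668 kN.

F ≈ 353 kN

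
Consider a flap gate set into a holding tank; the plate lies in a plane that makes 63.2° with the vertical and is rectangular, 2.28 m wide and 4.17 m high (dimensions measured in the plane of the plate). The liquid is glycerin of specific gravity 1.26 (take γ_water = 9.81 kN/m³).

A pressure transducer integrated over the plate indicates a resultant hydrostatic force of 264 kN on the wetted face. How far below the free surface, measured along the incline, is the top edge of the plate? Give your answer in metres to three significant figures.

γ = 1.26 × 9.81 = 12.3606 kN/m³.
A = 2.28 × 4.17 = 9.5076 m².
From F = γ·h_c·A, the centroid depth is h_c = 264/(12.3606 × 9.5076) = 2.24643 m.
The plate makes 63.2° with the vertical, i.e. θ = 90° − 63.2° = 26.8° to the horizontal. Measuring y along the incline from the free-surface line, vertical depth h = y·sinθ with sinθ = 0.450878.
Along the incline, y_c = h_c/sinθ = 2.24643/0.450878 = 4.98235 m.
The centroid lies 4.17/2 = 2.085 m below the top edge, so the top edge sits at y_top = 4.98235 − 2.085 = 2.89735 m along the incline.

y_top ≈ 2.90 m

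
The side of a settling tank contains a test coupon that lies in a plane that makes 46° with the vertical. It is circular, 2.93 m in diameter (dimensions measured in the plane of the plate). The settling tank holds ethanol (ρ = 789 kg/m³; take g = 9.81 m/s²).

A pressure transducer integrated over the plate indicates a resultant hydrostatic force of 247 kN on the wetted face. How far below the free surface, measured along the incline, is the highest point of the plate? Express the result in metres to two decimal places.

γ = ρg = 789 × 9.81 / 1000 = 7.74009 kN/m³.
A = π(1.465)² = 6.74256 m².
From F = γ·h_c·A, the centroid depth is h_c = 247/(7.74009 × 6.74256) = 4.73289 m.
The plate makes 46° with the vertical, i.e. θ = 90° − 46° = 44° to the horizontal. Measuring y along the incline from the free-surface line, vertical depth h = y·sinθ with sinθ = 0.694658.
Along the incline, y_c = h_c/sinθ = 4.73289/0.694658 = 6.81327 m.
The centroid is at the centre, 1.465 m below the top of the plate, so the highest point sits at y_top = 6.81327 − 1.465 = 5.34827 m along the incline.

y_top ≈ 5.35 m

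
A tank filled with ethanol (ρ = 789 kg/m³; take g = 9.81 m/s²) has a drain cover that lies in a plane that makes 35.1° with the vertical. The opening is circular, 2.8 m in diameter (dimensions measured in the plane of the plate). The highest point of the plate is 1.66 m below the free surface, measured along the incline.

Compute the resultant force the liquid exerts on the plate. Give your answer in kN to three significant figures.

γ = ρg = 789 × 9.81 / 1000 = 7.74009 kN/m³.
The plate makes 35.1° with the vertical, i.e. θ = 90° − 35.1° = 54.9° to the horizontal. Measuring y along the incline from the free-surface line, vertical depth h = y·sinθ with sinθ = 0.818150.
The centroid is at the centre, 1.4 m below the top of the plate, so y_c = 1.66 + 1.4 = 3.06 m and h_c = 3.06 × 0.818150 = 2.50354 m.
A = π(1.4)² = 6.15752 m².
Resultant F = γ·h_c·A = 7.74009 × 2.50354 × 6.15752 = 119.318 kN.

F ≈ 119 kN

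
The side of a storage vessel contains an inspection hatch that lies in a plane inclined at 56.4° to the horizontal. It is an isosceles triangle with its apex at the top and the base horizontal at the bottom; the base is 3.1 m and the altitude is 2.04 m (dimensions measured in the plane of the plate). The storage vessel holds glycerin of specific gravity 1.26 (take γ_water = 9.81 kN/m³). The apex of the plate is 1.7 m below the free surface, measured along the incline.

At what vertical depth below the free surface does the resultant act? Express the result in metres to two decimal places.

h_p = 2.61 m

γ = 1.26 × 9.81 = 12.3606 kN/m³.
Let θ = 56.4° be the plate's angle to the horizontal; measure y along the incline from where the plane meets the free surface. Vertical depth h = y·sinθ with sinθ = 0.832921.
With the apex up, the centroid sits 2h/3 = 2 × 2.04/3 = 1.36 m below the apex, so y_c = 1.7 + 1.36 = 3.06 m and h_c = 3.06 × 0.832921 = 2.54874 m.
A = ½ × 3.1 × 2.04 = 3.162 m².
Resultant F = γ·h_c·A = 12.3606 × 2.54874 × 3.162 = 99.6155 kN.
I_c = b·h³/36 = 3.1 × 2.04³/36 = 0.731054 m⁴.
Centre of pressure: y_p = y_c + I_c/(y_c·A) = 3.06 + 0.731054/(3.06 × 3.162) = 3.06 + 0.0755555 = 3.13556 m along the plane.
Vertically, h_p = y_p·sinθ = 3.13556 × 0.832921 = 2.61167 m.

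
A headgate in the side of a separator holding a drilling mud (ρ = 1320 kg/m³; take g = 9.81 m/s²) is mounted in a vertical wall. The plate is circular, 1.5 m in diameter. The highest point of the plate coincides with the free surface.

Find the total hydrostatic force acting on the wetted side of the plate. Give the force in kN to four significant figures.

F ≈ 17.16 kN

γ = ρg = 1320 × 9.81 / 1000 = 12.9492 kN/m³.
The centroid is at the centre, 0.75 m below the top of the plate, so the centroid depth is h_c = 0.75 m.
A = π(0.75)² = 1.76715 m².
Resultant F = γ·h_c·A = 12.9492 × 0.75 × 1.76715 = 17.1624 kN.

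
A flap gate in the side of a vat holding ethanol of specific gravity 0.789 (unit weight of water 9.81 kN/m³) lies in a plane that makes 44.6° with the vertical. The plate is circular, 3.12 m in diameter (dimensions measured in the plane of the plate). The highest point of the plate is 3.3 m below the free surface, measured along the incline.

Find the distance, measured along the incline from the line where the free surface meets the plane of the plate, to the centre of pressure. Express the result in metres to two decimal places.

y_p = 4.99 m

γ = 0.789 × 9.81 = 7.74009 kN/m³.
The plate makes 44.6° with the vertical, i.e. θ = 90° − 44.6° = 45.4° to the horizontal. Measuring y along the incline from the free-surface line, vertical depth h = y·sinθ with sinθ = 0.712026.
The centroid is at the centre, 1.56 m below the top of the plate, so y_c = 3.3 + 1.56 = 4.86 m and h_c = 4.86 × 0.712026 = 3.46045 m.
A = π(1.56)² = 7.64538 m².
Resultant F = γ·h_c·A = 7.74009 × 3.46045 × 7.64538 = 204.775 kN.
I_c = πr⁴/4 = π × 1.56⁴/4 = 4.65145 m⁴.
Centre of pressure: y_p = y_c + I_c/(y_c·A) = 4.86 + 4.65145/(4.86 × 7.64538) = 4.86 + 0.125185 = 4.98519 m along the plane.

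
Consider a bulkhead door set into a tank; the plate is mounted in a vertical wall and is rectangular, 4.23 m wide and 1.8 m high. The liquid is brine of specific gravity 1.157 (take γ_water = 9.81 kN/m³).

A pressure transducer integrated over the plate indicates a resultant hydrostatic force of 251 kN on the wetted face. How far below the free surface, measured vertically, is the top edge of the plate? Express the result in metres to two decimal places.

γ = 1.157 × 9.81 = 11.35017 kN/m³.
A = 4.23 × 1.8 = 7.614 m².
From F = γ·h_c·A, the centroid depth is h_c = 251/(11.35017 × 7.614) = 2.90441 m.
The centroid lies 1.8/2 = 0.9 m below the top edge, so the top edge sits at h_top = 2.90441 − 0.9 = 2.00441 m below the surface.

d_top ≈ 2.00 m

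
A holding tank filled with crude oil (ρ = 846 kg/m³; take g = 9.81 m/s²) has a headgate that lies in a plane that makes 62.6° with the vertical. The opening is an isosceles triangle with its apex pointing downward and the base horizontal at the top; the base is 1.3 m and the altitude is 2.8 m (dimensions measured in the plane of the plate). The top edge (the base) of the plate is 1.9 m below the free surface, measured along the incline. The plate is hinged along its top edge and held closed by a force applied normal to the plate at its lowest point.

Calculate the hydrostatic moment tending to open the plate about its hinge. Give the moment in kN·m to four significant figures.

γ = ρg = 846 × 9.81 / 1000 = 8.29926 kN/m³.
The plate makes 62.6° with the vertical, i.e. θ = 90° − 62.6° = 27.4° to the horizontal. Measuring y along the incline from the free-surface line, vertical depth h = y·sinθ with sinθ = 0.460200.
With the apex down, the centroid sits h/3 = 2.8/3 = 0.933333 m below the base (the top edge), so y_c = 1.9 + 0.933333 = 2.83333 m and h_c = 2.83333 × 0.460200 = 1.3039 m.
A = ½ × 1.3 × 2.8 = 1.82 m².
Resultant F = γ·h_c·A = 8.29926 × 1.3039 × 1.82 = 19.695 kN.
I_c = b·h³/36 = 1.3 × 2.8³/36 = 0.792711 m⁴.
Centre of pressure: y_p = y_c + I_c/(y_c·A) = 2.83333 + 0.792711/(2.83333 × 1.82) = 2.83333 + 0.153726 = 2.98706 m along the plane.
The resultant acts 0.933333 + 0.153726 = 1.08706 m (along the plate) below the hinge at the top edge, so the moment about the hinge is M = F × 1.08706 = 19.695 × 1.08706 = 21.4096 kN·m.

M ≈ 21.41 kN·m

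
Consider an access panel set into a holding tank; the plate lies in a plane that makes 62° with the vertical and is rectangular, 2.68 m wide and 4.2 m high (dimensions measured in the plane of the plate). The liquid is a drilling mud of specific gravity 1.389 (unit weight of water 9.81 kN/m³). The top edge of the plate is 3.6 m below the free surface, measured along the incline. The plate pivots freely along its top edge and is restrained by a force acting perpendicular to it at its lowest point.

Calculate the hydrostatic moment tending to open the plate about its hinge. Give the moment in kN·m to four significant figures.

M ≈ 967.8 kN·m

γ = 1.389 × 9.81 = 13.62609 kN/m³.
The plate makes 62° with the vertical, i.e. θ = 90° − 62° = 28° to the horizontal. Measuring y along the incline from the free-surface line, vertical depth h = y·sinθ with sinθ = 0.469472.
The centroid lies 4.2/2 = 2.1 m below the top edge, so y_c = 3.6 + 2.1 = 5.7 m and h_c = 5.7 × 0.469472 = 2.67599 m.
A = 2.68 × 4.2 = 11.256 m².
Resultant F = γ·h_c·A = 13.62609 × 2.67599 × 11.256 = 410.431 kN.
I_c = b·h³/12 = 2.68 × 4.2³/12 = 16.5463 m⁴.
Centre of pressure: y_p = y_c + I_c/(y_c·A) = 5.7 + 16.5463/(5.7 × 11.256) = 5.7 + 0.257894 = 5.95789 m along the plane.
The resultant acts 2.1 + 0.257894 = 2.35789 m (along the plate) below the hinge at the top edge, so the moment about the hinge is M = F × 2.35789 = 410.431 × 2.35789 = 967.751 kN·m.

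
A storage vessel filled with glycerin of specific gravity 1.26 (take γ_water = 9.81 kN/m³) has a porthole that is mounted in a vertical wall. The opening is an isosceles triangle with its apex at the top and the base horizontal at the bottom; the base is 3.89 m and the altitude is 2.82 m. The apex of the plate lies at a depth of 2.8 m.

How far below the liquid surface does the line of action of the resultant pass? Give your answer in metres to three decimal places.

h_p = 4.774 m

γ = 1.26 × 9.81 = 12.3606 kN/m³.
With the apex up, the centroid sits 2h/3 = 2 × 2.82/3 = 1.88 m below the apex, so the centroid depth is h_c = 2.8 + 1.88 = 4.68 m.
A = ½ × 3.89 × 2.82 = 5.4849 m².
Resultant F = γ·h_c·A = 12.3606 × 4.68 × 5.4849 = 317.288 kN.
I_c = b·h³/36 = 3.89 × 2.82³/36 = 2.42323 m⁴.
Centre of pressure: y_p = y_c + I_c/(y_c·A) = 4.68 + 2.42323/(4.68 × 5.4849) = 4.68 + 0.0944018 = 4.7744 m along the plane.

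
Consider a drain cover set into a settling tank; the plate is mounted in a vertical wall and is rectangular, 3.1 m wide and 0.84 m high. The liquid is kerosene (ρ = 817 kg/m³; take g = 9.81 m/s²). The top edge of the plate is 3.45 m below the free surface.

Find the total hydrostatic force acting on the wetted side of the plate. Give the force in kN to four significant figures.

F ≈ 80.77 kN

γ = ρg = 817 × 9.81 / 1000 = 8.01477 kN/m³.
The centroid lies 0.84/2 = 0.42 m below the top edge, so the centroid depth is h_c = 3.45 + 0.42 = 3.87 m.
A = 3.1 × 0.84 = 2.604 m².
Resultant F = γ·h_c·A = 8.01477 × 3.87 × 2.604 = 80.7687 kN.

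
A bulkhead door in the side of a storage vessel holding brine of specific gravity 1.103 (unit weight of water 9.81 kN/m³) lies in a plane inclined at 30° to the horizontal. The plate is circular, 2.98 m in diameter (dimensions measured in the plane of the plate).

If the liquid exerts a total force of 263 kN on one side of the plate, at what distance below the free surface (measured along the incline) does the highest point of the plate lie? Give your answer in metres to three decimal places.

y_top ≈ 5.480 m

γ = 1.103 × 9.81 = 10.82043 kN/m³.
A = π(1.49)² = 6.97465 m².
From F = γ·h_c·A, the centroid depth is h_c = 263/(10.82043 × 6.97465) = 3.48489 m.
Let θ = 30° be the plate's angle to the horizontal; measure y along the incline from where the plane meets the free surface. Vertical depth h = y·sinθ with sinθ = 0.500000.
Along the incline, y_c = h_c/sinθ = 3.48489/0.500000 = 6.96978 m.
The centroid is at the centre, 1.49 m below the top of the plate, so the highest point sits at y_top = 6.96978 − 1.49 = 5.47978 m along the incline.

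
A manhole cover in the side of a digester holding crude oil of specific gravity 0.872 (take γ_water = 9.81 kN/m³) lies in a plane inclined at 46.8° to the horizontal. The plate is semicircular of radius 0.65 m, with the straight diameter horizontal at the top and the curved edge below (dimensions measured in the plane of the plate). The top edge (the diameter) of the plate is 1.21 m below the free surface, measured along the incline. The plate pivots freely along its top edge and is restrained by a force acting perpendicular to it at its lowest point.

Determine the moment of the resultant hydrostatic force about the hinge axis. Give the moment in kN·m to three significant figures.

M ≈ 1.82 kN·m

γ = 0.872 × 9.81 = 8.55432 kN/m³.
Let θ = 46.8° be the plate's angle to the horizontal; measure y along the incline from where the plane meets the free surface. Vertical depth h = y·sinθ with sinθ = 0.728969.
The centroid of a semicircle lies 4r/(3π) = 0.275869 m from the diameter, here below the top edge, so y_c = 1.21 + 0.275869 = 1.48587 m and h_c = 1.48587 × 0.728969 = 1.08315 m.
A = πr²/2 = π × 0.65²/2 = 0.663661 m².
Resultant F = γ·h_c·A = 8.55432 × 1.08315 × 0.663661 = 6.14923 kN.
I_c = (π/8 − 8/(9π))·r⁴ = 0.109757 × 0.65⁴ = 0.0195923 m⁴.
Centre of pressure: y_p = y_c + I_c/(y_c·A) = 1.48587 + 0.0195923/(1.48587 × 0.663661) = 1.48587 + 0.0198682 = 1.50574 m along the plane.
The resultant acts 0.275869 + 0.0198682 = 0.295737 m (along the plate) below the hinge at the top edge, so the moment about the hinge is M = F × 0.295737 = 6.14923 × 0.295737 = 1.81855 kN·m.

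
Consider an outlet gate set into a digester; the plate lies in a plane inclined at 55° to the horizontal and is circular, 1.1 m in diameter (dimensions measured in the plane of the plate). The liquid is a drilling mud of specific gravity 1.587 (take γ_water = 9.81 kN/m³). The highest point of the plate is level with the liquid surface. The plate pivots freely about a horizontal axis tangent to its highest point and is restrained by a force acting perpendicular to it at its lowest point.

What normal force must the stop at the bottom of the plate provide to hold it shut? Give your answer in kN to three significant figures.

P ≈ 4.17 kN

γ = 1.587 × 9.81 = 15.56847 kN/m³.
Let θ = 55° be the plate's angle to the horizontal; measure y along the incline from where the plane meets the free surface. Vertical depth h = y·sinθ with sinθ = 0.819152.
The centroid is at the centre, 0.55 m below the top of the plate, so y_c = 0.55 m and h_c = 0.55 × 0.819152 = 0.450534 m.
A = π(0.55)² = 0.950332 m².
Resultant F = γ·h_c·A = 15.56847 × 0.450534 × 0.950332 = 6.66575 kN.
I_c = πr⁴/4 = π × 0.55⁴/4 = 0.0718688 m⁴.
Centre of pressure: y_p = y_c + I_c/(y_c·A) = 0.55 + 0.0718688/(0.55 × 0.950332) = 0.55 + 0.1375 = 0.6875 m along the plane.
The resultant acts 0.55 + 0.1375 = 0.6875 m (along the plate) below the hinge at the top edge, so the moment about the hinge is M = F × 0.6875 = 6.66575 × 0.6875 = 4.5827 kN·m.
A normal force at the bottom, 1.1 m from the hinge, must supply this moment: P = 4.5827/1.1 = 4.16609 kN.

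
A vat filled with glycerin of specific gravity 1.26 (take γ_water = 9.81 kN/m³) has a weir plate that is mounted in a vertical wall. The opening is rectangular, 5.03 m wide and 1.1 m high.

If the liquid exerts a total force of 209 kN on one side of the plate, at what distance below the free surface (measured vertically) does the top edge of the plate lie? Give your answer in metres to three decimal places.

γ = 1.26 × 9.81 = 12.3606 kN/m³.
A = 5.03 × 1.1 = 5.533 m².
From F = γ·h_c·A, the centroid depth is h_c = 209/(12.3606 × 5.533) = 3.05595 m.
The centroid lies 1.1/2 = 0.55 m below the top edge, so the top edge sits at h_top = 3.05595 − 0.55 = 2.50595 m below the surface.

d_top ≈ 2.506 m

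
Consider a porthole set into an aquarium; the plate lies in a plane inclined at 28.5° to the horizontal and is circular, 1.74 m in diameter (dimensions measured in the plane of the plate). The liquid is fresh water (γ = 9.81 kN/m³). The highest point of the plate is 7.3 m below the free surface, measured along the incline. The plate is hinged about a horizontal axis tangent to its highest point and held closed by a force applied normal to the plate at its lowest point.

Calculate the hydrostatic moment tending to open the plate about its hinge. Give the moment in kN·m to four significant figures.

M ≈ 81.22 kN·m

γ = 9.81 kN/m³.
Let θ = 28.5° be the plate's angle to the horizontal; measure y along the incline from where the plane meets the free surface. Vertical depth h = y·sinθ with sinθ = 0.477159.
The centroid is at the centre, 0.87 m below the top of the plate, so y_c = 7.3 + 0.87 = 8.17 m and h_c = 8.17 × 0.477159 = 3.89839 m.
A = π(0.87)² = 2.37787 m².
Resultant F = γ·h_c·A = 9.81 × 3.89839 × 2.37787 = 90.9374 kN.
I_c = πr⁴/4 = π × 0.87⁴/4 = 0.449953 m⁴.
Centre of pressure: y_p = y_c + I_c/(y_c·A) = 8.17 + 0.449953/(8.17 × 2.37787) = 8.17 + 0.023161 = 8.19316 m along the plane.
The resultant acts 0.87 + 0.023161 = 0.893161 m (along the plate) below the hinge at the top edge, so the moment about the hinge is M = F × 0.893161 = 90.9374 × 0.893161 = 81.2217 kN·m.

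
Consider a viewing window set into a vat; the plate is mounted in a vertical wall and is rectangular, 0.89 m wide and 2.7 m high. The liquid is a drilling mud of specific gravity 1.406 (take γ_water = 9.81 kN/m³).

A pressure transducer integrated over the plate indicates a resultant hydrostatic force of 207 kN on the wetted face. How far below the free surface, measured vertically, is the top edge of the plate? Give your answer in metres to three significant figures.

γ = 1.406 × 9.81 = 13.79286 kN/m³.
A = 0.89 × 2.7 = 2.403 m².
From F = γ·h_c·A, the centroid depth is h_c = 207/(13.79286 × 2.403) = 6.24543 m.
The centroid lies 2.7/2 = 1.35 m below the top edge, so the top edge sits at h_top = 6.24543 − 1.35 = 4.89543 m below the surface.

d_top ≈ 4.90 m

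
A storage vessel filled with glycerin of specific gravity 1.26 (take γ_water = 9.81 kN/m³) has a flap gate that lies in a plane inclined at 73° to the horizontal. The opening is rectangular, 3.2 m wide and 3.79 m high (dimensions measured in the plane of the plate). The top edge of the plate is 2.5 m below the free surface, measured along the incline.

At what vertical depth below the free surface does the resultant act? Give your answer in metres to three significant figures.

γ = 1.26 × 9.81 = 12.3606 kN/m³.
Let θ = 73° be the plate's angle to the horizontal; measure y along the incline from where the plane meets the free surface. Vertical depth h = y·sinθ with sinθ = 0.956305.
The centroid lies 3.79/2 = 1.895 m below the top edge, so y_c = 2.5 + 1.895 = 4.395 m and h_c = 4.395 × 0.956305 = 4.20296 m.
A = 3.2 × 3.79 = 12.128 m².
Resultant F = γ·h_c·A = 12.3606 × 4.20296 × 12.128 = 630.063 kN.
I_c = b·h³/12 = 3.2 × 3.79³/12 = 14.5173 m⁴.
Centre of pressure: y_p = y_c + I_c/(y_c·A) = 4.395 + 14.5173/(4.395 × 12.128) = 4.395 + 0.272357 = 4.66736 m along the plane.
Vertically, h_p = y_p·sinθ = 4.66736 × 0.956305 = 4.46342 m.

h_p = 4.46 m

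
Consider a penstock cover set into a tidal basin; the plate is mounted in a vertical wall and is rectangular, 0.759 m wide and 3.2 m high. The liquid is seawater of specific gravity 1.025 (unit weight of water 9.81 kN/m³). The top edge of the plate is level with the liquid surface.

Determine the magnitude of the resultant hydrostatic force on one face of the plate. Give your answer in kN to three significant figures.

γ = 1.025 × 9.81 = 10.05525 kN/m³.
The centroid lies 3.2/2 = 1.6 m below the top edge, so the centroid depth is h_c = 1.6 m.
A = 0.759 × 3.2 = 2.4288 m².
Resultant F = γ·h_c·A = 10.05525 × 1.6 × 2.4288 = 39.0755 kN.

F ≈ 39.1 kN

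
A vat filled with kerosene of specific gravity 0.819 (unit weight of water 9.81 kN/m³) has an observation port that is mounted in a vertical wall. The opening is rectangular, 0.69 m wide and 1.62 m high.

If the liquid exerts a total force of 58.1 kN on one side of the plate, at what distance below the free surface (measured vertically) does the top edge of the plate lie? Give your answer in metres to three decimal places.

d_top ≈ 5.659 m

γ = 0.819 × 9.81 = 8.03439 kN/m³.
A = 0.69 × 1.62 = 1.1178 m².
From F = γ·h_c·A, the centroid depth is h_c = 58.1/(8.03439 × 1.1178) = 6.46933 m.
The centroid lies 1.62/2 = 0.81 m below the top edge, so the top edge sits at h_top = 6.46933 − 0.81 = 5.65933 m below the surface.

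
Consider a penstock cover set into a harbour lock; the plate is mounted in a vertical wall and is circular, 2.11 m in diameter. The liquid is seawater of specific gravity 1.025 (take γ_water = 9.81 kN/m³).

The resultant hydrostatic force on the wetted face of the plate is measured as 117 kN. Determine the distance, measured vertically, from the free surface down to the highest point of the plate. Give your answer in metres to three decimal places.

γ = 1.025 × 9.81 = 10.05525 kN/m³.
A = π(1.055)² = 3.49667 m².
From F = γ·h_c·A, the centroid depth is h_c = 117/(10.05525 × 3.49667) = 3.32766 m.
The centroid is at the centre, 1.055 m below the top of the plate, so the highest point sits at h_top = 3.32766 − 1.055 = 2.27266 m below the surface.

d_top ≈ 2.273 m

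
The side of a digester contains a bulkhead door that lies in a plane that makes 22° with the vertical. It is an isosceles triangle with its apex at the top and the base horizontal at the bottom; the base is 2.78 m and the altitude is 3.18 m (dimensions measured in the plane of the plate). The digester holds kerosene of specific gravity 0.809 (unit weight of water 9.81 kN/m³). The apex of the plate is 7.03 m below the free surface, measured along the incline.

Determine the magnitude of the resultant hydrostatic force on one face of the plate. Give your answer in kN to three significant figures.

F ≈ 298 kN

γ = 0.809 × 9.81 = 7.93629 kN/m³.
The plate makes 22° with the vertical, i.e. θ = 90° − 22° = 68° to the horizontal. Measuring y along the incline from the free-surface line, vertical depth h = y·sinθ with sinθ = 0.927184.
With the apex up, the centroid sits 2h/3 = 2 × 3.18/3 = 2.12 m below the apex, so y_c = 7.03 + 2.12 = 9.15 m and h_c = 9.15 × 0.927184 = 8.48373 m.
A = ½ × 2.78 × 3.18 = 4.4202 m².
Resultant F = γ·h_c·A = 7.93629 × 8.48373 × 4.4202 = 297.609 kN.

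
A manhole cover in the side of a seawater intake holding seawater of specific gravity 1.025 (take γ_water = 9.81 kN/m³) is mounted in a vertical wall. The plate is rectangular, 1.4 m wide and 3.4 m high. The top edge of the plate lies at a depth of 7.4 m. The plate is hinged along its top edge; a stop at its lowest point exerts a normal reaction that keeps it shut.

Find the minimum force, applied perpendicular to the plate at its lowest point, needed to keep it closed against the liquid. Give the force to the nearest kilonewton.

γ = 1.025 × 9.81 = 10.05525 kN/m³.
The centroid lies 3.4/2 = 1.7 m below the top edge, so the centroid depth is h_c = 7.4 + 1.7 = 9.1 m.
A = 1.4 × 3.4 = 4.76 m².
Resultant F = γ·h_c·A = 10.05525 × 9.1 × 4.76 = 435.553 kN.
I_c = b·h³/12 = 1.4 × 3.4³/12 = 4.58547 m⁴.
Centre of pressure: y_p = y_c + I_c/(y_c·A) = 9.1 + 4.58547/(9.1 × 4.76) = 9.1 + 0.105861 = 9.20586 m along the plane.
The resultant acts 1.7 + 0.105861 = 1.80586 m (along the plate) below the hinge at the top edge, so the moment about the hinge is M = F × 1.80586 = 435.553 × 1.80586 = 786.548 kN·m.
A normal force at the bottom, 3.4 m from the hinge, must supply this moment: P = 786.548/3.4 = 231.338 kN.

P ≈ 231 kN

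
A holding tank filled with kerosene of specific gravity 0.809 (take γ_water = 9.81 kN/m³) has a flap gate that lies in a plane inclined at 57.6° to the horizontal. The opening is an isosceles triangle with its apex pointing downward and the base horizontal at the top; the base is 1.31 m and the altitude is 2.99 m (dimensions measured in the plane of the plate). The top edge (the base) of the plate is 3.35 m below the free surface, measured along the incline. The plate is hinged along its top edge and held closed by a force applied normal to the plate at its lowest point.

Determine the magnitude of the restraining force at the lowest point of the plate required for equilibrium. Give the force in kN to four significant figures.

γ = 0.809 × 9.81 = 7.93629 kN/m³.
Let θ = 57.6° be the plate's angle to the horizontal; measure y along the incline from where the plane meets the free surface. Vertical depth h = y·sinθ with sinθ = 0.844328.
With the apex down, the centroid sits h/3 = 2.99/3 = 0.996667 m below the base (the top edge), so y_c = 3.35 + 0.996667 = 4.34667 m and h_c = 4.34667 × 0.844328 = 3.67002 m.
A = ½ × 1.31 × 2.99 = 1.95845 m².
Resultant F = γ·h_c·A = 7.93629 × 3.67002 × 1.95845 = 57.0425 kN.
I_c = b·h³/36 = 1.31 × 2.99³/36 = 0.972708 m⁴.
Centre of pressure: y_p = y_c + I_c/(y_c·A) = 4.34667 + 0.972708/(4.34667 × 1.95845) = 4.34667 + 0.114265 = 4.46093 m along the plane.
The resultant acts 0.996667 + 0.114265 = 1.11093 m (along the plate) below the hinge at the top edge, so the moment about the hinge is M = F × 1.11093 = 57.0425 × 1.11093 = 63.3702 kN·m.
A normal force at the bottom, 2.99 m from the hinge, must supply this moment: P = 63.3702/2.99 = 21.194 kN.

P ≈ 21.19 kN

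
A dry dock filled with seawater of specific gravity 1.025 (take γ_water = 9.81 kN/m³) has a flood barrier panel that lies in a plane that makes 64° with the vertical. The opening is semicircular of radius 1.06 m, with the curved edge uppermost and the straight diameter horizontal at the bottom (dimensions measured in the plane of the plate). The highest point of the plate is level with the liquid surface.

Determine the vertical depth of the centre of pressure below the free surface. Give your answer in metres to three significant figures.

γ = 1.025 × 9.81 = 10.05525 kN/m³.
The plate makes 64° with the vertical, i.e. θ = 90° − 64° = 26° to the horizontal. Measuring y along the incline from the free-surface line, vertical depth h = y·sinθ with sinθ = 0.438371.
The centroid lies 4r/(3π) = 0.449878 m above the diameter, so r − 4r/(3π) = 1.06 − 0.449878 = 0.610122 m below the topmost point, so y_c = 0.610122 m and h_c = 0.610122 × 0.438371 = 0.26746 m.
A = πr²/2 = π × 1.06²/2 = 1.76495 m².
Resultant F = γ·h_c·A = 10.05525 × 0.26746 × 1.76495 = 4.74662 kN.
I_c = (π/8 − 8/(9π))·r⁴ = 0.109757 × 1.06⁴ = 0.138566 m⁴.
Centre of pressure: y_p = y_c + I_c/(y_c·A) = 0.610122 + 0.138566/(0.610122 × 1.76495) = 0.610122 + 0.128679 = 0.738801 m along the plane.
Vertically, h_p = y_p·sinθ = 0.738801 × 0.438371 = 0.323869 m.

h_p = 0.324 m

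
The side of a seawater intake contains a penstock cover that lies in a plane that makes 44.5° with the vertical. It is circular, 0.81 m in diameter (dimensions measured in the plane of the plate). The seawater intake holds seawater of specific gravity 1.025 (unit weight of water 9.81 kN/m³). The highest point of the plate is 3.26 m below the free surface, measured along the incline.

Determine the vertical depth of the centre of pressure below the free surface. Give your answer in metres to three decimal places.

h_p = 2.622 m

γ = 1.025 × 9.81 = 10.05525 kN/m³.
The plate makes 44.5° with the vertical, i.e. θ = 90° − 44.5° = 45.5° to the horizontal. Measuring y along the incline from the free-surface line, vertical depth h = y·sinθ with sinθ = 0.713250.
The centroid is at the centre, 0.405 m below the top of the plate, so y_c = 3.26 + 0.405 = 3.665 m and h_c = 3.665 × 0.713250 = 2.61406 m.
A = π(0.405)² = 0.5153 m².
Resultant F = γ·h_c·A = 10.05525 × 2.61406 × 0.5153 = 13.5447 kN.
I_c = πr⁴/4 = π × 0.405⁴/4 = 0.0211305 m⁴.
Centre of pressure: y_p = y_c + I_c/(y_c·A) = 3.665 + 0.0211305/(3.665 × 0.5153) = 3.665 + 0.0111886 = 3.67619 m along the plane.
Vertically, h_p = y_p·sinθ = 3.67619 × 0.713250 = 2.62204 m.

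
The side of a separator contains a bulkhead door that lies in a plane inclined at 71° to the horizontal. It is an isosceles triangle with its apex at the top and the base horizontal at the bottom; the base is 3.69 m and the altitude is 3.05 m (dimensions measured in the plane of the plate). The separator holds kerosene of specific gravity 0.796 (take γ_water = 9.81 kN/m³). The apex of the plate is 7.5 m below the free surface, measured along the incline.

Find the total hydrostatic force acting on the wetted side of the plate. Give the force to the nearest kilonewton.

F ≈ 396 kN

γ = 0.796 × 9.81 = 7.80876 kN/m³.
Let θ = 71° be the plate's angle to the horizontal; measure y along the incline from where the plane meets the free surface. Vertical depth h = y·sinθ with sinθ = 0.945519.
With the apex up, the centroid sits 2h/3 = 2 × 3.05/3 = 2.03333 m below the apex, so y_c = 7.5 + 2.03333 = 9.53333 m and h_c = 9.53333 × 0.945519 = 9.01394 m.
A = ½ × 3.69 × 3.05 = 5.62725 m².
Resultant F = γ·h_c·A = 7.80876 × 9.01394 × 5.62725 = 396.089 kN.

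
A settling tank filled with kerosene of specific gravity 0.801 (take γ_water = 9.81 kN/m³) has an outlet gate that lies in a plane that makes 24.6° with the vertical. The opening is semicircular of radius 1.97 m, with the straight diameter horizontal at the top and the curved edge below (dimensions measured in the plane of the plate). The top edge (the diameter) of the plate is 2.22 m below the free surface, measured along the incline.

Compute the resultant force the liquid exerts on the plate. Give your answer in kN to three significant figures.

γ = 0.801 × 9.81 = 7.85781 kN/m³.
The plate makes 24.6° with the vertical, i.e. θ = 90° − 24.6° = 65.4° to the horizontal. Measuring y along the incline from the free-surface line, vertical depth h = y·sinθ with sinθ = 0.909236.
The centroid of a semicircle lies 4r/(3π) = 0.836094 m from the diameter, here below the top edge, so y_c = 2.22 + 0.836094 = 3.05609 m and h_c = 3.05609 × 0.909236 = 2.77871 m.
A = πr²/2 = π × 1.97²/2 = 6.0961 m².
Resultant F = γ·h_c·A = 7.85781 × 2.77871 × 6.0961 = 133.106 kN.

F ≈ 133 kN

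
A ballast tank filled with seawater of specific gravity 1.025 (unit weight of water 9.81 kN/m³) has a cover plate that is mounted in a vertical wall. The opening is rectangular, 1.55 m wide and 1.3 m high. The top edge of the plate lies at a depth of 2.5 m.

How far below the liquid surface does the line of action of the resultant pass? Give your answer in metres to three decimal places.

γ = 1.025 × 9.81 = 10.05525 kN/m³.
The centroid lies 1.3/2 = 0.65 m below the top edge, so the centroid depth is h_c = 2.5 + 0.65 = 3.15 m.
A = 1.55 × 1.3 = 2.015 m².
Resultant F = γ·h_c·A = 10.05525 × 3.15 × 2.015 = 63.8232 kN.
I_c = b·h³/12 = 1.55 × 1.3³/12 = 0.283779 m⁴.
Centre of pressure: y_p = y_c + I_c/(y_c·A) = 3.15 + 0.283779/(3.15 × 2.015) = 3.15 + 0.044709 = 3.19471 m along the plane.

h_p = 3.195 m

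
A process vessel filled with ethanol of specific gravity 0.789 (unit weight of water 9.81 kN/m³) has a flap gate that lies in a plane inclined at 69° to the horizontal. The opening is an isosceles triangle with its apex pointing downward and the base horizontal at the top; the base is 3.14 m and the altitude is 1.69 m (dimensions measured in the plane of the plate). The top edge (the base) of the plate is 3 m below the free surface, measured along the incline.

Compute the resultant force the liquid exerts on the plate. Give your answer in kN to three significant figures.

F ≈ 68.3 kN

γ = 0.789 × 9.81 = 7.74009 kN/m³.
Let θ = 69° be the plate's angle to the horizontal; measure y along the incline from where the plane meets the free surface. Vertical depth h = y·sinθ with sinθ = 0.933580.
With the apex down, the centroid sits h/3 = 1.69/3 = 0.563333 m below the base (the top edge), so y_c = 3 + 0.563333 = 3.56333 m and h_c = 3.56333 × 0.933580 = 3.32665 m.
A = ½ × 3.14 × 1.69 = 2.6533 m².
Resultant F = γ·h_c·A = 7.74009 × 3.32665 × 2.6533 = 68.3187 kN.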